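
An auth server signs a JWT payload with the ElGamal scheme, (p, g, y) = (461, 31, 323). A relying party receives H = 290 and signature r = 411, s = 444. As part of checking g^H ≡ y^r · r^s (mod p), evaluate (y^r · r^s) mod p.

102

323^2 = 104329 ≡ 143
323^4 ≡ 143^2 = 20449 ≡ 165
323^8 ≡ 165^2 = 27225 ≡ 26
323^16 ≡ 26^2 = 676 ≡ 215
323^32 ≡ 215^2 = 46225 ≡ 125
323^64 ≡ 125^2 = 15625 ≡ 412
323^128 ≡ 412^2 = 169744 ≡ 96
323^256 ≡ 96^2 = 9216 ≡ 457
411 = 256 + 128 + 16 + 8 + 2 + 1, so 323^411 ≡ 457·96·215·26·143·323 ≡ 92 (mod 461)
411^2 = 168921 ≡ 195
411^4 ≡ 195^2 = 38025 ≡ 223
411^8 ≡ 223^2 = 49729 ≡ 402
411^16 ≡ 402^2 = 161604 ≡ 254
411^32 ≡ 254^2 = 64516 ≡ 437
411^64 ≡ 437^2 = 190969 ≡ 115
411^128 ≡ 115^2 = 13225 ≡ 317
411^256 ≡ 317^2 = 100489 ≡ 452
444 = 256 + 128 + 32 + 16 + 8 + 4, so 411^444 ≡ 452·317·437·254·402·223 ≡ 412 (mod 461)
y^r · r^s ≡ 92·412 = 37904 ≡ 102 (mod 461)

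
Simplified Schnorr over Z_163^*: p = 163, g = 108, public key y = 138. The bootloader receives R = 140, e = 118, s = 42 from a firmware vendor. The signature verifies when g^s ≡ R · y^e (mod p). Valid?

no

g^s mod p:
Squares mod 163: 108^1≡108, 108^2≡91, 108^4≡131, 108^8≡46, 108^16≡160, 108^32≡9
42 = 32 + 8 + 2, so 108^42 ≡ 9·46·91 ≡ 21 (mod 163)
R · y^e mod p:
Squares mod 163: 138^1≡138, 138^2≡136, 138^4≡77, 138^8≡61, 138^16≡135, 138^32≡132, 138^64≡146
118 = 64 + 32 + 16 + 4 + 2, so 138^118 ≡ 146·132·135·77·136 ≡ 146 (mod 163)
140·146 = 20440 ≡ 65 (mod 163)
21 ≠ 65; the check fails.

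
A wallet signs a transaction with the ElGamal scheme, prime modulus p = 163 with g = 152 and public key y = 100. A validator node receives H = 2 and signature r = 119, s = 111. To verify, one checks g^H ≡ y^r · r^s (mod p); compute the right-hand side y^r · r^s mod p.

121

100^2 = 10000 ≡ 57
100^4 ≡ 57^2 = 3249 ≡ 152
100^8 ≡ 152^2 = 23104 ≡ 121
100^16 ≡ 121^2 = 14641 ≡ 134
100^32 ≡ 134^2 = 17956 ≡ 26
100^64 ≡ 26^2 = 676 ≡ 24
119 = 64 + 32 + 16 + 4 + 2 + 1, so 100^119 ≡ 24·26·134·152·57·100 ≡ 161 (mod 163)
119^2 = 14161 ≡ 143
119^4 ≡ 143^2 = 20449 ≡ 74
119^8 ≡ 74^2 = 5476 ≡ 97
119^16 ≡ 97^2 = 9409 ≡ 118
119^32 ≡ 118^2 = 13924 ≡ 69
119^64 ≡ 69^2 = 4761 ≡ 34
111 = 64 + 32 + 8 + 4 + 2 + 1, so 119^111 ≡ 34·69·97·74·143·119 ≡ 21 (mod 163)
y^r · r^s ≡ 161·21 = 3381 ≡ 121 (mod 163)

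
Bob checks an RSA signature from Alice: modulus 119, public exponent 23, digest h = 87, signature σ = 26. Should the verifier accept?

Squares mod 119: σ^1≡26, σ^2≡81, σ^4≡16, σ^8≡18, σ^16≡86
23 = 16 + 4 + 2 + 1, so σ^23 ≡ 86·16·81·26 ≡ 87 (mod 119)
Since 87 equals the digest 87, verification succeeds.

accept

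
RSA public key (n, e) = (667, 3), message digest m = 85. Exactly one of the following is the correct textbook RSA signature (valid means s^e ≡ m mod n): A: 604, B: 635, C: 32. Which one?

C

Candidate A: Squares mod 667: 604^1≡604, 604^2≡634; 3 = 2 + 1, so 604^3 ≡ 634·604 ≡ 78 (mod 667)
Candidate B: Squares mod 667: 635^1≡635, 635^2≡357; 3 = 2 + 1, so 635^3 ≡ 357·635 ≡ 582 (mod 667)
Candidate C: Squares mod 667: 32^1≡32, 32^2≡357; 3 = 2 + 1, so 32^3 ≡ 357·32 ≡ 85 (mod 667)
  → matches m = 85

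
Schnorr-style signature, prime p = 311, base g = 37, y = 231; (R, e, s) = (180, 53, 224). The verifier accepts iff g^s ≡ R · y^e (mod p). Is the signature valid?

invalid

g^s mod p:
Squares mod 311: 37^1≡37, 37^2≡125, 37^4≡75, 37^8≡27, 37^16≡107, 37^32≡253, 37^64≡254, 37^128≡139
224 = 128 + 64 + 32, so 37^224 ≡ 139·254·253 ≡ 187 (mod 311)
R · y^e mod p:
Squares mod 311: 231^1≡231, 231^2≡180, 231^4≡56, 231^8≡26, 231^16≡54, 231^32≡117
53 = 32 + 16 + 4 + 1, so 231^53 ≡ 117·54·56·231 ≡ 92 (mod 311)
180·92 = 16560 ≡ 77 (mod 311)
187 ≠ 77; the check fails.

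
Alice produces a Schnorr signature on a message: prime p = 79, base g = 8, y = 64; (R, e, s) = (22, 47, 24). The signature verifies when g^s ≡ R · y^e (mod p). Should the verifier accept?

reject

g^s mod p:
Squares mod 79: 8^1≡8, 8^2≡64, 8^4≡67, 8^8≡65, 8^16≡38
24 = 16 + 8, so 8^24 ≡ 38·65 ≡ 21 (mod 79)
R · y^e mod p:
Squares mod 79: 64^1≡64, 64^2≡67, 64^4≡65, 64^8≡38, 64^16≡22, 64^32≡10
47 = 32 + 8 + 4 + 2 + 1, so 64^47 ≡ 10·38·65·67·64 ≡ 38 (mod 79)
22·38 = 836 ≡ 46 (mod 79)
21 ≠ 46; the check fails.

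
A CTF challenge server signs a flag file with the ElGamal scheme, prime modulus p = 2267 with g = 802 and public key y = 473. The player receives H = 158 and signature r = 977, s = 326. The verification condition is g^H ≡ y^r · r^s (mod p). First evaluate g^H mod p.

794

802^2 = 643204 ≡ 1643
802^4 ≡ 1643^2 = 2699449 ≡ 1719
802^8 ≡ 1719^2 = 2954961 ≡ 1060
802^16 ≡ 1060^2 = 1123600 ≡ 1435
802^32 ≡ 1435^2 = 2059225 ≡ 789
802^64 ≡ 789^2 = 622521 ≡ 1363
802^128 ≡ 1363^2 = 1857769 ≡ 1096
158 = 128 + 16 + 8 + 4 + 2, so 802^158 ≡ 1096·1435·1060·1719·1643 ≡ 794 (mod 2267)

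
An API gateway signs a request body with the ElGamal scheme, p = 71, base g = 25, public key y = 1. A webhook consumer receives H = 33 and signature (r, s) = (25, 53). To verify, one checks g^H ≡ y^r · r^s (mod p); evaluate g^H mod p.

5

Squares mod 71: 25^1≡25, 25^2≡57, 25^4≡54, 25^8≡5, 25^16≡25, 25^32≡57
33 = 32 + 1, so 25^33 ≡ 57·25 ≡ 5 (mod 71)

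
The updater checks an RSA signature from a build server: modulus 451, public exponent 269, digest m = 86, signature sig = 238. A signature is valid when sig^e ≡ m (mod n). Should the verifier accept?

reject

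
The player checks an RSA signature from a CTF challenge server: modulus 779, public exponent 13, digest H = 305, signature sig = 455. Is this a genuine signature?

forged

sig^2 ≡ 455^2 = 207025 ≡ 590
sig^4 ≡ 590^2 = 348100 ≡ 666
sig^8 ≡ 666^2 = 443556 ≡ 305
13 = 8 + 4 + 1, so sig^13 ≡ 305·666·455 ≡ 474 (mod 779)
474 ≠ 305, so verification fails.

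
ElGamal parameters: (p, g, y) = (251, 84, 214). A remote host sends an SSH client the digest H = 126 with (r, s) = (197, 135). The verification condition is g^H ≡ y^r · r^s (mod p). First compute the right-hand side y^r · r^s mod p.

214^2 = 45796 ≡ 114
214^4 ≡ 114^2 = 12996 ≡ 195
214^8 ≡ 195^2 = 38025 ≡ 124
214^16 ≡ 124^2 = 15376 ≡ 65
214^32 ≡ 65^2 = 4225 ≡ 209
214^64 ≡ 209^2 = 43681 ≡ 7
214^128 ≡ 7^2 = 49
197 = 128 + 64 + 4 + 1, so 214^197 ≡ 49·7·195·214 ≡ 115 (mod 251)
197^2 = 38809 ≡ 155
197^4 ≡ 155^2 = 24025 ≡ 180
197^8 ≡ 180^2 = 32400 ≡ 21
197^16 ≡ 21^2 = 441 ≡ 190
197^32 ≡ 190^2 = 36100 ≡ 207
197^64 ≡ 207^2 = 42849 ≡ 179
197^128 ≡ 179^2 = 32041 ≡ 164
135 = 128 + 4 + 2 + 1, so 197^135 ≡ 164·180·155·197 ≡ 243 (mod 251)
y^r · r^s ≡ 115·243 = 27945 ≡ 84 (mod 251)

84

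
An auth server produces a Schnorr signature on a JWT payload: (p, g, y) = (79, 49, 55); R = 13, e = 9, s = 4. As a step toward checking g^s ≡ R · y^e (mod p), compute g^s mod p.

13

Squares mod 79: 49^1≡49, 49^2≡31, 49^4≡13
49^4 ≡ 13 (mod 79)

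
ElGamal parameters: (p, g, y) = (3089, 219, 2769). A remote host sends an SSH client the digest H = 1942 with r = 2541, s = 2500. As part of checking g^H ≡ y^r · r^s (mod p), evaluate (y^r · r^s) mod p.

2769^2 = 7667361 ≡ 463
2769^4 ≡ 463^2 = 214369 ≡ 1228
2769^8 ≡ 1228^2 = 1507984 ≡ 552
2769^16 ≡ 552^2 = 304704 ≡ 1982
2769^32 ≡ 1982^2 = 3928324 ≡ 2205
2769^64 ≡ 2205^2 = 4862025 ≡ 3028
2769^128 ≡ 3028^2 = 9168784 ≡ 632
2769^256 ≡ 632^2 = 399424 ≡ 943
2769^512 ≡ 943^2 = 889249 ≡ 2706
2769^1024 ≡ 2706^2 = 7322436 ≡ 1506
2769^2048 ≡ 1506^2 = 2268036 ≡ 710
2541 = 2048 + 256 + 128 + 64 + 32 + 8 + 4 + 1, so 2769^2541 ≡ 710·943·632·3028·2205·552·1228·2769 ≡ 1909 (mod 3089)
2541^2 = 6456681 ≡ 671
2541^4 ≡ 671^2 = 450241 ≡ 2336
2541^8 ≡ 2336^2 = 5456896 ≡ 1722
2541^16 ≡ 1722^2 = 2965284 ≡ 2933
2541^32 ≡ 2933^2 = 8602489 ≡ 2713
2541^64 ≡ 2713^2 = 7360369 ≡ 2371
2541^128 ≡ 2371^2 = 5621641 ≡ 2750
2541^256 ≡ 2750^2 = 7562500 ≡ 628
2541^512 ≡ 628^2 = 394384 ≡ 2081
2541^1024 ≡ 2081^2 = 4330561 ≡ 2872
2541^2048 ≡ 2872^2 = 8248384 ≡ 754
2500 = 2048 + 256 + 128 + 64 + 4, so 2541^2500 ≡ 754·628·2750·2371·2336 ≡ 1645 (mod 3089)
y^r · r^s ≡ 1909·1645 = 3140305 ≡ 1881 (mod 3089)

1881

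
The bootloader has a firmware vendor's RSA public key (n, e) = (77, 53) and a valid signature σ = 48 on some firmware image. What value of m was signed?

σ^2 ≡ 48^2 = 2304 ≡ 71
σ^4 ≡ 71^2 = 5041 ≡ 36
σ^8 ≡ 36^2 = 1296 ≡ 64
σ^16 ≡ 64^2 = 4096 ≡ 15
σ^32 ≡ 15^2 = 225 ≡ 71
53 = 32 + 16 + 4 + 1, so σ^53 ≡ 71·15·36·48 ≡ 20 (mod 77)

20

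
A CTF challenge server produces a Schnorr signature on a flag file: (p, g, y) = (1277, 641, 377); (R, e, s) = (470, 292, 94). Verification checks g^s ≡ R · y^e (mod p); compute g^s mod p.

641^2 = 410881 ≡ 964
641^4 ≡ 964^2 = 929296 ≡ 917
641^8 ≡ 917^2 = 840889 ≡ 623
641^16 ≡ 623^2 = 388129 ≡ 1198
641^32 ≡ 1198^2 = 1435204 ≡ 1133
641^64 ≡ 1133^2 = 1283689 ≡ 304
94 = 64 + 16 + 8 + 4 + 2, so 641^94 ≡ 304·1198·623·917·964 ≡ 760 (mod 1277)

760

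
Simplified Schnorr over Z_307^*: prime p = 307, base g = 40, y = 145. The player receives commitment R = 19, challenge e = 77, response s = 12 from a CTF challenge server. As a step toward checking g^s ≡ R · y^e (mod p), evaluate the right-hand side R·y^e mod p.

259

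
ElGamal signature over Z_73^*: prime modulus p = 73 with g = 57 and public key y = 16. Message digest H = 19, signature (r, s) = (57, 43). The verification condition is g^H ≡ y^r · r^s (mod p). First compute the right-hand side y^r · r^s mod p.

57

16^57 mod 73 = 8
57^43 mod 73 = 71
y^r · r^s ≡ 8·71 = 568 ≡ 57 (mod 73)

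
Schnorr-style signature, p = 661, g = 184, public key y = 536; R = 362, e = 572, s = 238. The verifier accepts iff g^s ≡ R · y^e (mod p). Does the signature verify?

g^s mod p:
184^2 = 33856 ≡ 145
184^4 ≡ 145^2 = 21025 ≡ 534
184^8 ≡ 534^2 = 285156 ≡ 265
184^16 ≡ 265^2 = 70225 ≡ 159
184^32 ≡ 159^2 = 25281 ≡ 163
184^64 ≡ 163^2 = 26569 ≡ 129
184^128 ≡ 129^2 = 16641 ≡ 116
238 = 128 + 64 + 32 + 8 + 4 + 2, so 184^238 ≡ 116·129·163·265·534·145 ≡ 625 (mod 661)
R · y^e mod p:
536^2 = 287296 ≡ 422
536^4 ≡ 422^2 = 178084 ≡ 275
536^8 ≡ 275^2 = 75625 ≡ 271
536^16 ≡ 271^2 = 73441 ≡ 70
536^32 ≡ 70^2 = 4900 ≡ 273
536^64 ≡ 273^2 = 74529 ≡ 497
536^128 ≡ 497^2 = 247009 ≡ 456
536^256 ≡ 456^2 = 207936 ≡ 382
536^512 ≡ 382^2 = 145924 ≡ 504
572 = 512 + 32 + 16 + 8 + 4, so 536^572 ≡ 504·273·70·271·275 ≡ 471 (mod 661)
362·471 = 170502 ≡ 625 (mod 661)
625 ≡ 625 (mod 661); signature holds.

verifies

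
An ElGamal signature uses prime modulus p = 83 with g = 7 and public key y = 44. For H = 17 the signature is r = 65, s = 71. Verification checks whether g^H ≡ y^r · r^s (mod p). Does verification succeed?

passes

Left side g^H mod p:
Squares mod 83: 7^1≡7, 7^2≡49, 7^4≡77, 7^8≡36, 7^16≡51
17 = 16 + 1, so 7^17 ≡ 51·7 ≡ 25 (mod 83)
Right side y^r · r^s mod p:
Squares mod 83: 44^1≡44, 44^2≡27, 44^4≡65, 44^8≡75, 44^16≡64, 44^32≡29, 44^64≡11
65 = 64 + 1, so 44^65 ≡ 11·44 ≡ 69 (mod 83)
Squares mod 83: 65^1≡65, 65^2≡75, 65^4≡64, 65^8≡29, 65^16≡11, 65^32≡38, 65^64≡33
71 = 64 + 4 + 2 + 1, so 65^71 ≡ 33·64·75·65 ≡ 16 (mod 83)
69·16 = 1104 ≡ 25 (mod 83)
25 ≡ 25 (mod 83), so the signature is genuine.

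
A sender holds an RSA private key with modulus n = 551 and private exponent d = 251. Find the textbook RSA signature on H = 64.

H^2 ≡ 64^2 = 4096 ≡ 239
H^4 ≡ 239^2 = 57121 ≡ 368
H^8 ≡ 368^2 = 135424 ≡ 429
H^16 ≡ 429^2 = 184041 ≡ 7
H^32 ≡ 7^2 = 49
H^64 ≡ 49^2 = 2401 ≡ 197
H^128 ≡ 197^2 = 38809 ≡ 239
251 = 128 + 64 + 32 + 16 + 8 + 2 + 1, so H^251 ≡ 239·197·49·7·429·239·64 ≡ 353 (mod 551)

353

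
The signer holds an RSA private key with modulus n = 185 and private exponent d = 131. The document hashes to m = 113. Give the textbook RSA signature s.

42

m^2 ≡ 113^2 = 12769 ≡ 4
m^4 ≡ 4^2 = 16
m^8 ≡ 16^2 = 256 ≡ 71
m^16 ≡ 71^2 = 5041 ≡ 46
m^32 ≡ 46^2 = 2116 ≡ 81
m^64 ≡ 81^2 = 6561 ≡ 86
m^128 ≡ 86^2 = 7396 ≡ 181
131 = 128 + 2 + 1, so m^131 ≡ 181·4·113 ≡ 42 (mod 185)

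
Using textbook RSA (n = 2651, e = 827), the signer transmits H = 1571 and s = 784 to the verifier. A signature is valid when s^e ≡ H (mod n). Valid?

Squares mod 2651: s^1≡784, s^2≡2275, s^4≡873, s^8≡1292, s^16≡1785, s^32≡2374, s^64≡2501, s^128≡1292, s^256≡1785, s^512≡2374
827 = 512 + 256 + 32 + 16 + 8 + 2 + 1, so s^827 ≡ 2374·1785·2374·1785·1292·2275·784 ≡ 1571 (mod 2651)
1571 = H, so the signature checks out.

yes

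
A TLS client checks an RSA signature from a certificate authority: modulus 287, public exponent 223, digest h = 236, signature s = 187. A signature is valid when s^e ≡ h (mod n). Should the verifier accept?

accept

s^223 mod 287 = 236
Since 236 equals the digest 236, verification succeeds.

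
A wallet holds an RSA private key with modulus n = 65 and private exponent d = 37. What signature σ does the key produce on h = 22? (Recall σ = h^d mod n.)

22

h^2 ≡ 22^2 = 484 ≡ 29
h^4 ≡ 29^2 = 841 ≡ 61
h^8 ≡ 61^2 = 3721 ≡ 16
h^16 ≡ 16^2 = 256 ≡ 61
h^32 ≡ 61^2 = 3721 ≡ 16
37 = 32 + 4 + 1, so h^37 ≡ 16·61·22 ≡ 22 (mod 65)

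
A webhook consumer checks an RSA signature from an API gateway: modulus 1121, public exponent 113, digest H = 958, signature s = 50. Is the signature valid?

Squares mod 1121: s^1≡50, s^2≡258, s^4≡425, s^8≡144, s^16≡558, s^32≡847, s^64≡1090
113 = 64 + 32 + 16 + 1, so s^113 ≡ 1090·847·558·50 ≡ 958 (mod 1121)
Since 958 equals the digest 958, verification succeeds.

valid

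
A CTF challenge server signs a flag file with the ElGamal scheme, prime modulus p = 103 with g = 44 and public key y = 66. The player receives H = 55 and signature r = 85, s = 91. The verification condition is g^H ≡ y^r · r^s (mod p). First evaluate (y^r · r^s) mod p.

74

66^2 = 4356 ≡ 30
66^4 ≡ 30^2 = 900 ≡ 76
66^8 ≡ 76^2 = 5776 ≡ 8
66^16 ≡ 8^2 = 64
66^32 ≡ 64^2 = 4096 ≡ 79
66^64 ≡ 79^2 = 6241 ≡ 61
85 = 64 + 16 + 4 + 1, so 66^85 ≡ 61·64·76·66 ≡ 1 (mod 103)
85^2 = 7225 ≡ 15
85^4 ≡ 15^2 = 225 ≡ 19
85^8 ≡ 19^2 = 361 ≡ 52
85^16 ≡ 52^2 = 2704 ≡ 26
85^32 ≡ 26^2 = 676 ≡ 58
85^64 ≡ 58^2 = 3364 ≡ 68
91 = 64 + 16 + 8 + 2 + 1, so 85^91 ≡ 68·26·52·15·85 ≡ 74 (mod 103)
y^r · r^s ≡ 1·74 = 74 ≡ 74 (mod 103)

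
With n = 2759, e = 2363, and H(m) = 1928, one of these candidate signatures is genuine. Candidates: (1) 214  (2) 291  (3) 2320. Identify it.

3

Candidate 1: Squares mod 2759: 214^1≡214, 214^2≡1652, 214^4≡453, 214^8≡1043, 214^16≡803, 214^32≡1962, 214^64≡639, 214^128≡2748, 214^256≡121, 214^512≡846, 214^1024≡1135, 214^2048≡2531; 2363 = 2048 + 256 + 32 + 16 + 8 + 2 + 1, so 214^2363 ≡ 2531·121·1962·803·1043·1652·214 ≡ 1167 (mod 2759)
Candidate 2: Squares mod 2759: 291^1≡291, 291^2≡1911, 291^4≡1764, 291^8≡2303, 291^16≡1011, 291^32≡1291, 291^64≡245, 291^128≡2086, 291^256≡453, 291^512≡1043, 291^1024≡803, 291^2048≡1962; 2363 = 2048 + 256 + 32 + 16 + 8 + 2 + 1, so 291^2363 ≡ 1962·453·1291·1011·2303·1911·291 ≡ 2657 (mod 2759)
Candidate 3: Squares mod 2759: 2320^1≡2320, 2320^2≡2350, 2320^4≡1741, 2320^8≡1699, 2320^16≡687, 2320^32≡180, 2320^64≡2051, 2320^128≡1885, 2320^256≡2392, 2320^512≡2257, 2320^1024≡935, 2320^2048≡2381; 2363 = 2048 + 256 + 32 + 16 + 8 + 2 + 1, so 2320^2363 ≡ 2381·2392·180·687·1699·2350·2320 ≡ 1928 (mod 2759)
  → matches H(m) = 1928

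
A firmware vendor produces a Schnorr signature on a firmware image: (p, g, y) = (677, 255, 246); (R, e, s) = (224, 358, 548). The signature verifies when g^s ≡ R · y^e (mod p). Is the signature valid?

valid

g^s mod p:
Squares mod 677: 255^1≡255, 255^2≡33, 255^4≡412, 255^8≡494, 255^16≡316, 255^32≡337, 255^64≡510, 255^128≡132, 255^256≡499, 255^512≡542
548 = 512 + 32 + 4, so 255^548 ≡ 542·337·412 ≡ 159 (mod 677)
R · y^e mod p:
Squares mod 677: 246^1≡246, 246^2≡263, 246^4≡115, 246^8≡362, 246^16≡383, 246^32≡457, 246^64≡333, 246^128≡538, 246^256≡365
358 = 256 + 64 + 32 + 4 + 2, so 246^358 ≡ 365·333·457·115·263 ≡ 40 (mod 677)
224·40 = 8960 ≡ 159 (mod 677)
159 ≡ 159 (mod 677); signature holds.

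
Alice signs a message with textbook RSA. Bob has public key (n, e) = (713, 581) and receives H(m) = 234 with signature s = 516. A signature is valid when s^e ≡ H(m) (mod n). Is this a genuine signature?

s^2 ≡ 516^2 = 266256 ≡ 307
s^4 ≡ 307^2 = 94249 ≡ 133
s^8 ≡ 133^2 = 17689 ≡ 577
s^16 ≡ 577^2 = 332929 ≡ 671
s^32 ≡ 671^2 = 450241 ≡ 338
s^64 ≡ 338^2 = 114244 ≡ 164
s^128 ≡ 164^2 = 26896 ≡ 515
s^256 ≡ 515^2 = 265225 ≡ 702
s^512 ≡ 702^2 = 492804 ≡ 121
581 = 512 + 64 + 4 + 1, so s^581 ≡ 121·164·133·516 ≡ 503 (mod 713)
503 ≠ 234, so verification fails.

forged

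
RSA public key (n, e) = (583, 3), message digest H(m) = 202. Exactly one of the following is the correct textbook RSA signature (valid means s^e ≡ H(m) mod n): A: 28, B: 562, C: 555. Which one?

C

Candidate A: Squares mod 583: 28^1≡28, 28^2≡201; 3 = 2 + 1, so 28^3 ≡ 201·28 ≡ 381 (mod 583)
Candidate B: Squares mod 583: 562^1≡562, 562^2≡441; 3 = 2 + 1, so 562^3 ≡ 441·562 ≡ 67 (mod 583)
Candidate C: Squares mod 583: 555^1≡555, 555^2≡201; 3 = 2 + 1, so 555^3 ≡ 201·555 ≡ 202 (mod 583)
  → matches H(m) = 202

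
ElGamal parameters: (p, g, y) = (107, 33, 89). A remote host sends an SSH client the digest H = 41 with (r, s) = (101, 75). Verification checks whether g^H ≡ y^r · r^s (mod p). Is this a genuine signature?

Left side g^H mod p:
33^2 = 1089 ≡ 19
33^4 ≡ 19^2 = 361 ≡ 40
33^8 ≡ 40^2 = 1600 ≡ 102
33^16 ≡ 102^2 = 10404 ≡ 25
33^32 ≡ 25^2 = 625 ≡ 90
41 = 32 + 8 + 1, so 33^41 ≡ 90·102·33 ≡ 23 (mod 107)
Right side y^r · r^s mod p:
89^2 = 7921 ≡ 3
89^4 ≡ 3^2 = 9
89^8 ≡ 9^2 = 81
89^16 ≡ 81^2 = 6561 ≡ 34
89^32 ≡ 34^2 = 1156 ≡ 86
89^64 ≡ 86^2 = 7396 ≡ 13
101 = 64 + 32 + 4 + 1, so 89^101 ≡ 13·86·9·89 ≡ 35 (mod 107)
101^2 = 10201 ≡ 36
101^4 ≡ 36^2 = 1296 ≡ 12
101^8 ≡ 12^2 = 144 ≡ 37
101^16 ≡ 37^2 = 1369 ≡ 85
101^32 ≡ 85^2 = 7225 ≡ 56
101^64 ≡ 56^2 = 3136 ≡ 33
75 = 64 + 8 + 2 + 1, so 101^75 ≡ 33·37·36·101 ≡ 19 (mod 107)
35·19 = 665 ≡ 23 (mod 107)
23 ≡ 23 (mod 107), so the signature is genuine.

genuine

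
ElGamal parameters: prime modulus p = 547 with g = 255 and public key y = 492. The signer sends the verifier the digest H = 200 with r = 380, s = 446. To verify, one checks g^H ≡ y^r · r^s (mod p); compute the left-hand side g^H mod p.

Squares mod 547: 255^1≡255, 255^2≡479, 255^4≡248, 255^8≡240, 255^16≡165, 255^32≡422, 255^64≡309, 255^128≡303
200 = 128 + 64 + 8, so 255^200 ≡ 303·309·240 ≡ 267 (mod 547)

267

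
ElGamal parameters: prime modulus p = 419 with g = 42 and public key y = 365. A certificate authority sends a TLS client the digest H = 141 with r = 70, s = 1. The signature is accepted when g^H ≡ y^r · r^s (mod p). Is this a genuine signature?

forged

Left side g^H mod p:
Squares mod 419: 42^1≡42, 42^2≡88, 42^4≡202, 42^8≡161, 42^16≡362, 42^32≡316, 42^64≡134, 42^128≡358
141 = 128 + 8 + 4 + 1, so 42^141 ≡ 358·161·202·42 ≡ 138 (mod 419)
Right side y^r · r^s mod p:
Squares mod 419: 365^1≡365, 365^2≡402, 365^4≡289, 365^8≡140, 365^16≡326, 365^32≡269, 365^64≡293
70 = 64 + 4 + 2, so 365^70 ≡ 293·289·402 ≡ 175 (mod 419)
70^1 mod 419 = 70
175·70 = 12250 ≡ 99 (mod 419)
138 ≠ 99, so verification fails.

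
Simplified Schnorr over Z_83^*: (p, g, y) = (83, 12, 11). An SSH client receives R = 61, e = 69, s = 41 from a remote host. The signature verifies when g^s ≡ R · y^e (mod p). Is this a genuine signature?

genuine

g^s mod p:
Squares mod 83: 12^1≡12, 12^2≡61, 12^4≡69, 12^8≡30, 12^16≡70, 12^32≡3
41 = 32 + 8 + 1, so 12^41 ≡ 3·30·12 ≡ 1 (mod 83)
R · y^e mod p:
Squares mod 83: 11^1≡11, 11^2≡38, 11^4≡33, 11^8≡10, 11^16≡17, 11^32≡40, 11^64≡23
69 = 64 + 4 + 1, so 11^69 ≡ 23·33·11 ≡ 49 (mod 83)
61·49 = 2989 ≡ 1 (mod 83)
1 ≡ 1 (mod 83); signature holds.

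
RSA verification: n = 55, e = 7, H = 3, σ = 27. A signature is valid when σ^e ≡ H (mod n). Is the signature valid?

σ^2 ≡ 27^2 = 729 ≡ 14
σ^4 ≡ 14^2 = 196 ≡ 31
7 = 4 + 2 + 1, so σ^7 ≡ 31·14·27 ≡ 3 (mod 55)
σ^7 mod 55 = 3 matches H.

valid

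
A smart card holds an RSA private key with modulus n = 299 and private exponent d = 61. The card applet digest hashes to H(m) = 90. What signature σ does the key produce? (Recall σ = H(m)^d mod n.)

Squares mod 299: (H(m))^1≡90, (H(m))^2≡27, (H(m))^4≡131, (H(m))^8≡118, (H(m))^16≡170, (H(m))^32≡196
61 = 32 + 16 + 8 + 4 + 1, so (H(m))^61 ≡ 196·170·118·131·90 ≡ 51 (mod 299)

51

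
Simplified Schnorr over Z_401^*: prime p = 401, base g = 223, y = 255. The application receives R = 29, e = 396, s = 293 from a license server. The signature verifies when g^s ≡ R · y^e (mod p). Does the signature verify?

verifies

g^s mod p:
223^2 = 49729 ≡ 5
223^4 ≡ 5^2 = 25
223^8 ≡ 25^2 = 625 ≡ 224
223^16 ≡ 224^2 = 50176 ≡ 51
223^32 ≡ 51^2 = 2601 ≡ 195
223^64 ≡ 195^2 = 38025 ≡ 331
223^128 ≡ 331^2 = 109561 ≡ 88
223^256 ≡ 88^2 = 7744 ≡ 125
293 = 256 + 32 + 4 + 1, so 223^293 ≡ 125·195·25·223 ≡ 146 (mod 401)
R · y^e mod p:
255^2 = 65025 ≡ 63
255^4 ≡ 63^2 = 3969 ≡ 360
255^8 ≡ 360^2 = 129600 ≡ 77
255^16 ≡ 77^2 = 5929 ≡ 315
255^32 ≡ 315^2 = 99225 ≡ 178
255^64 ≡ 178^2 = 31684 ≡ 5
255^128 ≡ 5^2 = 25
255^256 ≡ 25^2 = 625 ≡ 224
396 = 256 + 128 + 8 + 4, so 255^396 ≡ 224·25·77·360 ≡ 88 (mod 401)
29·88 = 2552 ≡ 146 (mod 401)
146 ≡ 146 (mod 401); signature holds.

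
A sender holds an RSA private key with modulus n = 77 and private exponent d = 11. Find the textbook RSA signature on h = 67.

23

h^2 ≡ 67^2 = 4489 ≡ 23
h^4 ≡ 23^2 = 529 ≡ 67
h^8 ≡ 67^2 = 4489 ≡ 23
11 = 8 + 2 + 1, so h^11 ≡ 23·23·67 ≡ 23 (mod 77)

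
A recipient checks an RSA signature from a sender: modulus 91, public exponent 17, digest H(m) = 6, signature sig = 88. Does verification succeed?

sig^17 mod 91 = 30
30 ≠ 6, so verification fails.

fails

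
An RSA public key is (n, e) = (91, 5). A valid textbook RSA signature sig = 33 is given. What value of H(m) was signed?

sig^5 mod 91 = 24

24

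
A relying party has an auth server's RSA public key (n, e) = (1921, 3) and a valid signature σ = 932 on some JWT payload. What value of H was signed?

σ^3 mod 1921 = 143

143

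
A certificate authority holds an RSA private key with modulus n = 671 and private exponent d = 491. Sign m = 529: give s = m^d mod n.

m^2 ≡ 529^2 = 279841 ≡ 34
m^4 ≡ 34^2 = 1156 ≡ 485
m^8 ≡ 485^2 = 235225 ≡ 375
m^16 ≡ 375^2 = 140625 ≡ 386
m^32 ≡ 386^2 = 148996 ≡ 34
m^64 ≡ 34^2 = 1156 ≡ 485
m^128 ≡ 485^2 = 235225 ≡ 375
m^256 ≡ 375^2 = 140625 ≡ 386
491 = 256 + 128 + 64 + 32 + 8 + 2 + 1, so m^491 ≡ 386·375·485·34·375·34·529 ≡ 529 (mod 671)

529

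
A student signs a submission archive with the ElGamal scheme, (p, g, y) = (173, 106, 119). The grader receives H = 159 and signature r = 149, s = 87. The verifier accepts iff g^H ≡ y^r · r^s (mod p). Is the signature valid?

Left side g^H mod p:
106^2 = 11236 ≡ 164
106^4 ≡ 164^2 = 26896 ≡ 81
106^8 ≡ 81^2 = 6561 ≡ 160
106^16 ≡ 160^2 = 25600 ≡ 169
106^32 ≡ 169^2 = 28561 ≡ 16
106^64 ≡ 16^2 = 256 ≡ 83
106^128 ≡ 83^2 = 6889 ≡ 142
159 = 128 + 16 + 8 + 4 + 2 + 1, so 106^159 ≡ 142·169·160·81·164·106 ≡ 152 (mod 173)
Right side y^r · r^s mod p:
119^2 = 14161 ≡ 148
119^4 ≡ 148^2 = 21904 ≡ 106
119^8 ≡ 106^2 = 11236 ≡ 164
119^16 ≡ 164^2 = 26896 ≡ 81
119^32 ≡ 81^2 = 6561 ≡ 160
119^64 ≡ 160^2 = 25600 ≡ 169
119^128 ≡ 169^2 = 28561 ≡ 16
149 = 128 + 16 + 4 + 1, so 119^149 ≡ 16·81·106·119 ≡ 109 (mod 173)
149^2 = 22201 ≡ 57
149^4 ≡ 57^2 = 3249 ≡ 135
149^8 ≡ 135^2 = 18225 ≡ 60
149^16 ≡ 60^2 = 3600 ≡ 140
149^32 ≡ 140^2 = 19600 ≡ 51
149^64 ≡ 51^2 = 2601 ≡ 6
87 = 64 + 16 + 4 + 2 + 1, so 149^87 ≡ 6·140·135·57·149 ≡ 149 (mod 173)
109·149 = 16241 ≡ 152 (mod 173)
152 ≡ 152 (mod 173), so the signature is genuine.

valid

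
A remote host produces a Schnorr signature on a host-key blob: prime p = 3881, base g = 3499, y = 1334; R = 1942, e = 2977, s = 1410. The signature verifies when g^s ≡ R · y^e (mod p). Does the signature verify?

does not verify

g^s mod p:
Squares mod 3881: 3499^1≡3499, 3499^2≡2327, 3499^4≡934, 3499^8≡3012, 3499^16≡2247, 3499^32≡3709, 3499^64≡2417, 3499^128≡984, 3499^256≡1887, 3499^512≡1892, 3499^1024≡1382
1410 = 1024 + 256 + 128 + 2, so 3499^1410 ≡ 1382·1887·984·2327 ≡ 475 (mod 3881)
R · y^e mod p:
Squares mod 3881: 1334^1≡1334, 1334^2≡2058, 1334^4≡1193, 1334^8≡2803, 1334^16≡1665, 1334^32≡1191, 1334^64≡1916, 1334^128≡3511, 1334^256≡1065, 1334^512≡973, 1334^1024≡3646, 1334^2048≡891
2977 = 2048 + 512 + 256 + 128 + 32 + 1, so 1334^2977 ≡ 891·973·1065·3511·1191·1334 ≡ 3290 (mod 3881)
1942·3290 = 6389180 ≡ 1054 (mod 3881)
475 ≠ 1054; the check fails.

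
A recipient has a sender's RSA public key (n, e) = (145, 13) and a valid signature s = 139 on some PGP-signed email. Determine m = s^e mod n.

24

s^2 ≡ 139^2 = 19321 ≡ 36
s^4 ≡ 36^2 = 1296 ≡ 136
s^8 ≡ 136^2 = 18496 ≡ 81
13 = 8 + 4 + 1, so s^13 ≡ 81·136·139 ≡ 24 (mod 145)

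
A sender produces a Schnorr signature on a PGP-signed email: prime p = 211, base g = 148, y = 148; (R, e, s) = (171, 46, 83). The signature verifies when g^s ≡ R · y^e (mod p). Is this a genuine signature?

genuine

g^s mod p:
148^2 = 21904 ≡ 171
148^4 ≡ 171^2 = 29241 ≡ 123
148^8 ≡ 123^2 = 15129 ≡ 148
148^16 ≡ 148^2 = 21904 ≡ 171
148^32 ≡ 171^2 = 29241 ≡ 123
148^64 ≡ 123^2 = 15129 ≡ 148
83 = 64 + 16 + 2 + 1, so 148^83 ≡ 148·171·171·148 ≡ 144 (mod 211)
R · y^e mod p:
148^2 = 21904 ≡ 171
148^4 ≡ 171^2 = 29241 ≡ 123
148^8 ≡ 123^2 = 15129 ≡ 148
148^16 ≡ 148^2 = 21904 ≡ 171
148^32 ≡ 171^2 = 29241 ≡ 123
46 = 32 + 8 + 4 + 2, so 148^46 ≡ 123·148·123·171 ≡ 123 (mod 211)
171·123 = 21033 ≡ 144 (mod 211)
144 ≡ 144 (mod 211); signature holds.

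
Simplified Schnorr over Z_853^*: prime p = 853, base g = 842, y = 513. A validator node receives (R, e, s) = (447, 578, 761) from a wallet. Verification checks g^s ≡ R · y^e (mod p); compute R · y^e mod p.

513^2 = 263169 ≡ 445
513^4 ≡ 445^2 = 198025 ≡ 129
513^8 ≡ 129^2 = 16641 ≡ 434
513^16 ≡ 434^2 = 188356 ≡ 696
513^32 ≡ 696^2 = 484416 ≡ 765
513^64 ≡ 765^2 = 585225 ≡ 67
513^128 ≡ 67^2 = 4489 ≡ 224
513^256 ≡ 224^2 = 50176 ≡ 702
513^512 ≡ 702^2 = 492804 ≡ 623
578 = 512 + 64 + 2, so 513^578 ≡ 623·67·445 ≡ 670 (mod 853)
R · y^e ≡ 447·670 = 299490 ≡ 87 (mod 853)

87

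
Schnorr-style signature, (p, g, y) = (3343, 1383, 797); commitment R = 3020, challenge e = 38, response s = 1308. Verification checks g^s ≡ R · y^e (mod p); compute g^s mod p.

2748

1383^2 = 1912689 ≡ 493
1383^4 ≡ 493^2 = 243049 ≡ 2353
1383^8 ≡ 2353^2 = 5536609 ≡ 601
1383^16 ≡ 601^2 = 361201 ≡ 157
1383^32 ≡ 157^2 = 24649 ≡ 1248
1383^64 ≡ 1248^2 = 1557504 ≡ 3009
1383^128 ≡ 3009^2 = 9054081 ≡ 1237
1383^256 ≡ 1237^2 = 1530169 ≡ 2418
1383^512 ≡ 2418^2 = 5846724 ≡ 3160
1383^1024 ≡ 3160^2 = 9985600 ≡ 59
1308 = 1024 + 256 + 16 + 8 + 4, so 1383^1308 ≡ 59·2418·157·601·2353 ≡ 2748 (mod 3343)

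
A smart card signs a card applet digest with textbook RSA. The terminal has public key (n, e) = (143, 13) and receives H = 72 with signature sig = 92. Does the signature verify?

does not verify

sig^2 ≡ 92^2 = 8464 ≡ 27
sig^4 ≡ 27^2 = 729 ≡ 14
sig^8 ≡ 14^2 = 196 ≡ 53
13 = 8 + 4 + 1, so sig^13 ≡ 53·14·92 ≡ 53 (mod 143)
The recovered value 53 does not match the digest 72.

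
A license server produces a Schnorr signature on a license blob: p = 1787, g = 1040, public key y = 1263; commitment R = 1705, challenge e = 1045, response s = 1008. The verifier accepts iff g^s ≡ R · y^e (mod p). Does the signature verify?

g^s mod p:
1040^2 = 1081600 ≡ 465
1040^4 ≡ 465^2 = 216225 ≡ 1785
1040^8 ≡ 1785^2 = 3186225 ≡ 4
1040^16 ≡ 4^2 = 16
1040^32 ≡ 16^2 = 256
1040^64 ≡ 256^2 = 65536 ≡ 1204
1040^128 ≡ 1204^2 = 1449616 ≡ 359
1040^256 ≡ 359^2 = 128881 ≡ 217
1040^512 ≡ 217^2 = 47089 ≡ 627
1008 = 512 + 256 + 128 + 64 + 32 + 16, so 1040^1008 ≡ 627·217·359·1204·256·16 ≡ 111 (mod 1787)
R · y^e mod p:
1263^2 = 1595169 ≡ 1165
1263^4 ≡ 1165^2 = 1357225 ≡ 892
1263^8 ≡ 892^2 = 795664 ≡ 449
1263^16 ≡ 449^2 = 201601 ≡ 1457
1263^32 ≡ 1457^2 = 2122849 ≡ 1680
1263^64 ≡ 1680^2 = 2822400 ≡ 727
1263^128 ≡ 727^2 = 528529 ≡ 1364
1263^256 ≡ 1364^2 = 1860496 ≡ 229
1263^512 ≡ 229^2 = 52441 ≡ 618
1263^1024 ≡ 618^2 = 381924 ≡ 1293
1045 = 1024 + 16 + 4 + 1, so 1263^1045 ≡ 1293·1457·892·1263 ≡ 459 (mod 1787)
1705·459 = 782595 ≡ 1676 (mod 1787)
111 ≠ 1676; the check fails.

does not verify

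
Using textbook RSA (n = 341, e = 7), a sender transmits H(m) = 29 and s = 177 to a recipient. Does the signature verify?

does not verify

Squares mod 341: s^1≡177, s^2≡298, s^4≡144
7 = 4 + 2 + 1, so s^7 ≡ 144·298·177 ≡ 331 (mod 341)
331 ≠ 29, so verification fails.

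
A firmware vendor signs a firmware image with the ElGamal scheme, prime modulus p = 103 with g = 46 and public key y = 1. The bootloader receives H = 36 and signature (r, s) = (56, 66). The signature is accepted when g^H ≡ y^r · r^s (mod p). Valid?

Left side g^H mod p:
46^36 mod 103 = 1
Right side y^r · r^s mod p:
1^56 mod 103 = 1
56^66 mod 103 = 1
1·1 = 1 ≡ 1 (mod 103)
1 ≡ 1 (mod 103), so the signature is genuine.

yes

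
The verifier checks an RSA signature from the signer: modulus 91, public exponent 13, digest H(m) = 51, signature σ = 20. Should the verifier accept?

Squares mod 91: σ^1≡20, σ^2≡36, σ^4≡22, σ^8≡29
13 = 8 + 4 + 1, so σ^13 ≡ 29·22·20 ≡ 20 (mod 91)
The recovered value 20 does not match the digest 51.

reject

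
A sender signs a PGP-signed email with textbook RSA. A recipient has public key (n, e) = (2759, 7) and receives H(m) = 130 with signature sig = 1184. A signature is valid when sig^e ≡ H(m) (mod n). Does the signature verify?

sig^2 ≡ 1184^2 = 1401856 ≡ 284
sig^4 ≡ 284^2 = 80656 ≡ 645
7 = 4 + 2 + 1, so sig^7 ≡ 645·284·1184 ≡ 130 (mod 2759)
sig^7 mod 2759 = 130 matches H(m).

verifies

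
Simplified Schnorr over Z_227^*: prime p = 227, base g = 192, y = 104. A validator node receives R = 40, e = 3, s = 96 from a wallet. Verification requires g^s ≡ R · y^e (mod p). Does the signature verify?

does not verify

g^s mod p:
192^96 mod 227 = 63
R · y^e mod p:
104^3 mod 227 = 79
40·79 = 3160 ≡ 209 (mod 227)
63 ≠ 209; the check fails.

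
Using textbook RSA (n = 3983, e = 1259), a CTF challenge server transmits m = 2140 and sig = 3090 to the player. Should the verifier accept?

sig^2 ≡ 3090^2 = 9548100 ≡ 849
sig^4 ≡ 849^2 = 720801 ≡ 3861
sig^8 ≡ 3861^2 = 14907321 ≡ 2935
sig^16 ≡ 2935^2 = 8614225 ≡ 2979
sig^32 ≡ 2979^2 = 8874441 ≡ 317
sig^64 ≡ 317^2 = 100489 ≡ 914
sig^128 ≡ 914^2 = 835396 ≡ 2949
sig^256 ≡ 2949^2 = 8696601 ≡ 1712
sig^512 ≡ 1712^2 = 2930944 ≡ 3439
sig^1024 ≡ 3439^2 = 11826721 ≡ 1194
1259 = 1024 + 128 + 64 + 32 + 8 + 2 + 1, so sig^1259 ≡ 1194·2949·914·317·2935·849·3090 ≡ 2140 (mod 3983)
Since 2140 equals the digest 2140, verification succeeds.

accept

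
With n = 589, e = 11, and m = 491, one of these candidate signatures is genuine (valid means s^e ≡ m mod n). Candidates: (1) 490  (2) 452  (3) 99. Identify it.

3

Candidate 1: Squares mod 589: 490^1≡490, 490^2≡377, 490^4≡180, 490^8≡5; 11 = 8 + 2 + 1, so 490^11 ≡ 5·377·490 ≡ 98 (mod 589)
Candidate 2: Squares mod 589: 452^1≡452, 452^2≡510, 452^4≡351, 452^8≡100; 11 = 8 + 2 + 1, so 452^11 ≡ 100·510·452 ≡ 307 (mod 589)
Candidate 3: Squares mod 589: 99^1≡99, 99^2≡377, 99^4≡180, 99^8≡5; 11 = 8 + 2 + 1, so 99^11 ≡ 5·377·99 ≡ 491 (mod 589)
  → matches m = 491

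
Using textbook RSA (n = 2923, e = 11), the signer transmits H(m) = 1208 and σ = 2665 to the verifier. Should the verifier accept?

σ^2 ≡ 2665^2 = 7102225 ≡ 2258
σ^4 ≡ 2258^2 = 5098564 ≡ 852
σ^8 ≡ 852^2 = 725904 ≡ 1000
11 = 8 + 2 + 1, so σ^11 ≡ 1000·2258·2665 ≡ 1592 (mod 2923)
σ^11 mod 2923 = 1592, but H(m) = 1208.

reject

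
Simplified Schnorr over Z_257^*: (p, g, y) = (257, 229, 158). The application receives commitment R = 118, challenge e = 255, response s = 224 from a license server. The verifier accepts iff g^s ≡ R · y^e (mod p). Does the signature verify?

verifies

g^s mod p:
229^224 mod 257 = 4
R · y^e mod p:
158^255 mod 257 = 122
118·122 = 14396 ≡ 4 (mod 257)
4 ≡ 4 (mod 257); signature holds.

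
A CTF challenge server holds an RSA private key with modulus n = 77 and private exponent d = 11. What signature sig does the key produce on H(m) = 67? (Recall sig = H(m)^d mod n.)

23

Squares mod 77: (H(m))^1≡67, (H(m))^2≡23, (H(m))^4≡67, (H(m))^8≡23
11 = 8 + 2 + 1, so (H(m))^11 ≡ 23·23·67 ≡ 23 (mod 77)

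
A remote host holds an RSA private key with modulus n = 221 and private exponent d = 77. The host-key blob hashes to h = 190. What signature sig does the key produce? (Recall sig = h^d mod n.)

h^2 ≡ 190^2 = 36100 ≡ 77
h^4 ≡ 77^2 = 5929 ≡ 183
h^8 ≡ 183^2 = 33489 ≡ 118
h^16 ≡ 118^2 = 13924 ≡ 1
h^32 ≡ 1^2 = 1
h^64 ≡ 1^2 = 1
77 = 64 + 8 + 4 + 1, so h^77 ≡ 1·118·183·190 ≡ 216 (mod 221)

216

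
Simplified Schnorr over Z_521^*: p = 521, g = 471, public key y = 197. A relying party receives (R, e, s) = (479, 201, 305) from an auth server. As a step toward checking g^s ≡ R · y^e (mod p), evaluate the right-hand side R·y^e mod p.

176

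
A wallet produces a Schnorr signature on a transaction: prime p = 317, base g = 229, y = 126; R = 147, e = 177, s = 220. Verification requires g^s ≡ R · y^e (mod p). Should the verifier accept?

reject

g^s mod p:
229^2 = 52441 ≡ 136
229^4 ≡ 136^2 = 18496 ≡ 110
229^8 ≡ 110^2 = 12100 ≡ 54
229^16 ≡ 54^2 = 2916 ≡ 63
229^32 ≡ 63^2 = 3969 ≡ 165
229^64 ≡ 165^2 = 27225 ≡ 280
229^128 ≡ 280^2 = 78400 ≡ 101
220 = 128 + 64 + 16 + 8 + 4, so 229^220 ≡ 101·280·63·54·110 ≡ 259 (mod 317)
R · y^e mod p:
126^2 = 15876 ≡ 26
126^4 ≡ 26^2 = 676 ≡ 42
126^8 ≡ 42^2 = 1764 ≡ 179
126^16 ≡ 179^2 = 32041 ≡ 24
126^32 ≡ 24^2 = 576 ≡ 259
126^64 ≡ 259^2 = 67081 ≡ 194
126^128 ≡ 194^2 = 37636 ≡ 230
177 = 128 + 32 + 16 + 1, so 126^177 ≡ 230·259·24·126 ≡ 309 (mod 317)
147·309 = 45423 ≡ 92 (mod 317)
259 ≠ 92; the check fails.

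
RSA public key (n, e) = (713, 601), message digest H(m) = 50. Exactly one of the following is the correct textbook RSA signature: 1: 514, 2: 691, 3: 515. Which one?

3

Candidate 1: Squares mod 713: 514^1≡514, 514^2≡386, 514^4≡692, 514^8≡441, 514^16≡545, 514^32≡417, 514^64≡630, 514^128≡472, 514^256≡328, 514^512≡634; 601 = 512 + 64 + 16 + 8 + 1, so 514^601 ≡ 634·630·545·441·514 ≡ 173 (mod 713)
Candidate 2: Squares mod 713: 691^1≡691, 691^2≡484, 691^4≡392, 691^8≡369, 691^16≡691, 691^32≡484, 691^64≡392, 691^128≡369, 691^256≡691, 691^512≡484; 601 = 512 + 64 + 16 + 8 + 1, so 691^601 ≡ 484·392·691·369·691 ≡ 691 (mod 713)
Candidate 3: Squares mod 713: 515^1≡515, 515^2≡702, 515^4≡121, 515^8≡381, 515^16≡422, 515^32≡547, 515^64≡462, 515^128≡257, 515^256≡453, 515^512≡578; 601 = 512 + 64 + 16 + 8 + 1, so 515^601 ≡ 578·462·422·381·515 ≡ 50 (mod 713)
  → matches H(m) = 50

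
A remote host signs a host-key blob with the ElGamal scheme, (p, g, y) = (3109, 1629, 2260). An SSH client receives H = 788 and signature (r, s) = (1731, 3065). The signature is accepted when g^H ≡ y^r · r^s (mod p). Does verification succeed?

passes

Left side g^H mod p:
Squares mod 3109: 1629^1≡1629, 1629^2≡1664, 1629^4≡1886, 1629^8≡300, 1629^16≡2948, 1629^32≡1049, 1629^64≡2924, 1629^128≡26, 1629^256≡676, 1629^512≡3062
788 = 512 + 256 + 16 + 4, so 1629^788 ≡ 3062·676·2948·1886 ≡ 2300 (mod 3109)
Right side y^r · r^s mod p:
Squares mod 3109: 2260^1≡2260, 2260^2≡2622, 2260^4≡885, 2260^8≡2866, 2260^16≡3087, 2260^32≡484, 2260^64≡1081, 2260^128≡2686, 2260^256≡1716, 2260^512≡433, 2260^1024≡949
1731 = 1024 + 512 + 128 + 64 + 2 + 1, so 2260^1731 ≡ 949·433·2686·1081·2622·2260 ≡ 1348 (mod 3109)
Squares mod 3109: 1731^1≡1731, 1731^2≡2394, 1731^4≡1349, 1731^8≡1036, 1731^16≡691, 1731^32≡1804, 1731^64≡2402, 1731^128≡2409, 1731^256≡1887, 1731^512≡964, 1731^1024≡2814, 1731^2048≡3082
3065 = 2048 + 512 + 256 + 128 + 64 + 32 + 16 + 8 + 1, so 1731^3065 ≡ 3082·964·1887·2409·2402·1804·691·1036·1731 ≡ 3000 (mod 3109)
1348·3000 = 4044000 ≡ 2300 (mod 3109)
2300 ≡ 2300 (mod 3109), so the signature is genuine.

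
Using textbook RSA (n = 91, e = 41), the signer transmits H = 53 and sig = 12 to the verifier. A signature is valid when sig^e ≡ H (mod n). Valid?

no

sig^2 ≡ 12^2 = 144 ≡ 53
sig^4 ≡ 53^2 = 2809 ≡ 79
sig^8 ≡ 79^2 = 6241 ≡ 53
sig^16 ≡ 53^2 = 2809 ≡ 79
sig^32 ≡ 79^2 = 6241 ≡ 53
41 = 32 + 8 + 1, so sig^41 ≡ 53·53·12 ≡ 38 (mod 91)
sig^41 mod 91 = 38, but H = 53.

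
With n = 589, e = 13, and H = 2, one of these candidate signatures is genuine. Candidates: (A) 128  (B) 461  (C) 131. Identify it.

Candidate A: Squares mod 589: 128^1≡128, 128^2≡481, 128^4≡473, 128^8≡498; 13 = 8 + 4 + 1, so 128^13 ≡ 498·473·128 ≡ 2 (mod 589)
  → matches H = 2
Candidate B: Squares mod 589: 461^1≡461, 461^2≡481, 461^4≡473, 461^8≡498; 13 = 8 + 4 + 1, so 461^13 ≡ 498·473·461 ≡ 587 (mod 589)
Candidate C: Squares mod 589: 131^1≡131, 131^2≡80, 131^4≡510, 131^8≡351; 13 = 8 + 4 + 1, so 131^13 ≡ 351·510·131 ≡ 453 (mod 589)

A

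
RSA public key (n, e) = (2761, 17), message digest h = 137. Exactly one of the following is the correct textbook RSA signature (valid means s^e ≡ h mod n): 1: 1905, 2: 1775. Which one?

Candidate 1: 1905^2 = 3629025 ≡ 1071; 1905^4 ≡ 1071^2 = 1147041 ≡ 1226; 1905^8 ≡ 1226^2 = 1503076 ≡ 1092; 1905^16 ≡ 1092^2 = 1192464 ≡ 2473; 17 = 16 + 1, so 1905^17 ≡ 2473·1905 ≡ 799 (mod 2761)
Candidate 2: 1775^2 = 3150625 ≡ 324; 1775^4 ≡ 324^2 = 104976 ≡ 58; 1775^8 ≡ 58^2 = 3364 ≡ 603; 1775^16 ≡ 603^2 = 363609 ≡ 1918; 17 = 16 + 1, so 1775^17 ≡ 1918·1775 ≡ 137 (mod 2761)
  → matches h = 137

2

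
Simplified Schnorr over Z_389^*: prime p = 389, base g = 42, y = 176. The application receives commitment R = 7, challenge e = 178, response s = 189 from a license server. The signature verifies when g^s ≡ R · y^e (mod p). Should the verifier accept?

g^s mod p:
42^2 = 1764 ≡ 208
42^4 ≡ 208^2 = 43264 ≡ 85
42^8 ≡ 85^2 = 7225 ≡ 223
42^16 ≡ 223^2 = 49729 ≡ 326
42^32 ≡ 326^2 = 106276 ≡ 79
42^64 ≡ 79^2 = 6241 ≡ 17
42^128 ≡ 17^2 = 289
189 = 128 + 32 + 16 + 8 + 4 + 1, so 42^189 ≡ 289·79·326·223·85·42 ≡ 327 (mod 389)
R · y^e mod p:
176^2 = 30976 ≡ 245
176^4 ≡ 245^2 = 60025 ≡ 119
176^8 ≡ 119^2 = 14161 ≡ 157
176^16 ≡ 157^2 = 24649 ≡ 142
176^32 ≡ 142^2 = 20164 ≡ 325
176^64 ≡ 325^2 = 105625 ≡ 206
176^128 ≡ 206^2 = 42436 ≡ 35
178 = 128 + 32 + 16 + 2, so 176^178 ≡ 35·325·142·245 ≡ 326 (mod 389)
7·326 = 2282 ≡ 337 (mod 389)
327 ≠ 337; the check fails.

reject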